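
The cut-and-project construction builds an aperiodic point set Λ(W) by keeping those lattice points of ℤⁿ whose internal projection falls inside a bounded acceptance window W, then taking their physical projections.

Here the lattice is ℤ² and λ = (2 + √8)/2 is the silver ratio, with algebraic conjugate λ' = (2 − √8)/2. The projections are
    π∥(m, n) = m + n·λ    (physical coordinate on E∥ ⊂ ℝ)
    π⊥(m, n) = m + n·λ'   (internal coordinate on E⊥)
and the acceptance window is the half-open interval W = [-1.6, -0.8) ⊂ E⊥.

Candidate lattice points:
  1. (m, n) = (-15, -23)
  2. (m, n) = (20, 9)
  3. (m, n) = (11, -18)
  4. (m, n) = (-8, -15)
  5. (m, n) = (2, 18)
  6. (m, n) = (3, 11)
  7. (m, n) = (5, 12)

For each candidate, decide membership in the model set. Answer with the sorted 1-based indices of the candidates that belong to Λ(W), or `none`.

Compute λ' = (2−√8)/2 = -0.4142, so π⊥(m,n) = m -0.4142·n.
#1 (-15,-23): internal coord -15 + (-23)·λ' = -5.4731; -5.4731 ∉ [-1.6, -0.8) → out
#2 (20,9): internal coord 20 + (9)·λ' = +16.2721; +16.2721 ∉ [-1.6, -0.8) → out
#3 (11,-18): internal coord 11 + (-18)·λ' = +18.4558; +18.4558 ∉ [-1.6, -0.8) → out
#4 (-8,-15): internal coord -8 + (-15)·λ' = -1.7868; -1.7868 ∉ [-1.6, -0.8) → out
#5 (2,18): internal coord 2 + (18)·λ' = -5.4558; -5.4558 ∉ [-1.6, -0.8) → out
#6 (3,11): internal coord 3 + (11)·λ' = -1.5563; -1.5563 ∈ [-1.6, -0.8) → IN Λ
#7 (5,12): internal coord 5 + (12)·λ' = +0.0294; +0.0294 ∉ [-1.6, -0.8) → out

6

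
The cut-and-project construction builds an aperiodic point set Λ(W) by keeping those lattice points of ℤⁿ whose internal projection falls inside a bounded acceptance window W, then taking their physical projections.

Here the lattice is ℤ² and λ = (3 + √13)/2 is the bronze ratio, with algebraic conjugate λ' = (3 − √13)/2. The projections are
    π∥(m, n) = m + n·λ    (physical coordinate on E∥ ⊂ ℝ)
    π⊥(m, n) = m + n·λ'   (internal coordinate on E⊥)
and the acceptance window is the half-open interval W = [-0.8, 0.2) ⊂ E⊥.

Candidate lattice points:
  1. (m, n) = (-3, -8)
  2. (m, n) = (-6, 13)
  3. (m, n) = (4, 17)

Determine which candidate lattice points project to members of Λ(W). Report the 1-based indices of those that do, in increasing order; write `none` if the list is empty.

λ' = (3−√13)/2 ≈ -0.3028.
[1] lift (-3,-8): star map gives -0.5778; window check -0.8 ≤ -0.5778 < 0.2 is true → IN Λ
[2] lift (-6,13): star map gives -9.9361; window check -0.8 ≤ -9.9361 < 0.2 is false → out
[3] lift (4,17): star map gives -1.1472; window check -0.8 ≤ -1.1472 < 0.2 is false → out

1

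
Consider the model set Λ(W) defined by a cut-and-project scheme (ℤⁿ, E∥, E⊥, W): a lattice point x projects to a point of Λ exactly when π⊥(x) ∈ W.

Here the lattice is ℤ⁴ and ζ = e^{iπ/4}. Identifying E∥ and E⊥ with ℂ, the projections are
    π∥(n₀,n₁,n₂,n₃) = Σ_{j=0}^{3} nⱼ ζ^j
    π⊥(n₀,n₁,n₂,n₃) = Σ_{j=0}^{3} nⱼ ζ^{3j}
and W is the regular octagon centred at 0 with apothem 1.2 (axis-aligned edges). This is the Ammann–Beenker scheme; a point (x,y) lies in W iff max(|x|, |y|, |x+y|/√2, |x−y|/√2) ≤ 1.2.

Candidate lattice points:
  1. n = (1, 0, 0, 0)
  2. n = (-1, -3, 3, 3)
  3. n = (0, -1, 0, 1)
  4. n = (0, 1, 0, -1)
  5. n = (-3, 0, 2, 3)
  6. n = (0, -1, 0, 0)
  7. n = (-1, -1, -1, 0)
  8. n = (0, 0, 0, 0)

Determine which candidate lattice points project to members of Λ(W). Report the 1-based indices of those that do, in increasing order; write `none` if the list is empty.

Internal map: ζ^{3j} for j=0..3 gives (1,0), (−√2/2,√2/2), (0,−1), (√2/2,√2/2).
#1 (1, 0, 0, 0): internal (1.0000, 0.0000); octagon support 1.0000 vs apothem 1.2 → ∈ W
#2 (-1, -3, 3, 3): internal (3.2426, -3.0000); octagon support 4.4142 vs apothem 1.2 → ∉ W
#3 (0, -1, 0, 1): internal (1.4142, 0.0000); octagon support 1.4142 vs apothem 1.2 → ∉ W
#4 (0, 1, 0, -1): internal (-1.4142, 0.0000); octagon support 1.4142 vs apothem 1.2 → ∉ W
#5 (-3, 0, 2, 3): internal (-0.8787, 0.1213); octagon support 0.8787 vs apothem 1.2 → ∈ W
#6 (0, -1, 0, 0): internal (0.7071, -0.7071); octagon support 1.0000 vs apothem 1.2 → ∈ W
#7 (-1, -1, -1, 0): internal (-0.2929, 0.2929); octagon support 0.4142 vs apothem 1.2 → ∈ W
#8 (0, 0, 0, 0): internal (0.0000, 0.0000); octagon support 0.0000 vs apothem 1.2 → ∈ W

1, 5, 6, 7, 8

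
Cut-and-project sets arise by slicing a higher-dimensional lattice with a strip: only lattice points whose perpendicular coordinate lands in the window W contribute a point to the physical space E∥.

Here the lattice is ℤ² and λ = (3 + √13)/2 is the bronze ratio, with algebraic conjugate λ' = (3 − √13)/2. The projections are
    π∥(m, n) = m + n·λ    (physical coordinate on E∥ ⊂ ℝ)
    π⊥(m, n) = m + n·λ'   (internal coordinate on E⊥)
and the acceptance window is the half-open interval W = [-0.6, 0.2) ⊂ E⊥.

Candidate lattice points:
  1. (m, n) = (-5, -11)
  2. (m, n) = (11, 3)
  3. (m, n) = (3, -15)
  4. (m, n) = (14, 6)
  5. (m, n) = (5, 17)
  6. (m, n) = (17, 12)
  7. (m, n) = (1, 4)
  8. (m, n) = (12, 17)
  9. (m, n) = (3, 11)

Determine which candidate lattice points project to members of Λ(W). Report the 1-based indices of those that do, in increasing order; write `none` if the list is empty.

5, 7, 9

Compute λ' = (3−√13)/2 = -0.3028, so π⊥(m,n) = m -0.3028·n.
[1] lift (-5,-11): star map gives -1.6695; window check -0.6 ≤ -1.6695 < 0.2 is false → out
[2] lift (11,3): star map gives 10.0917; window check -0.6 ≤ 10.0917 < 0.2 is false → out
[3] lift (3,-15): star map gives 7.5416; window check -0.6 ≤ 7.5416 < 0.2 is false → out
[4] lift (14,6): star map gives 12.1833; window check -0.6 ≤ 12.1833 < 0.2 is false → out
[5] lift (5,17): star map gives -0.1472; window check -0.6 ≤ -0.1472 < 0.2 is true → IN Λ
[6] lift (17,12): star map gives 13.3667; window check -0.6 ≤ 13.3667 < 0.2 is false → out
[7] lift (1,4): star map gives -0.2111; window check -0.6 ≤ -0.2111 < 0.2 is true → IN Λ
[8] lift (12,17): star map gives 6.8528; window check -0.6 ≤ 6.8528 < 0.2 is false → out
[9] lift (3,11): star map gives -0.3305; window check -0.6 ≤ -0.3305 < 0.2 is true → IN Λ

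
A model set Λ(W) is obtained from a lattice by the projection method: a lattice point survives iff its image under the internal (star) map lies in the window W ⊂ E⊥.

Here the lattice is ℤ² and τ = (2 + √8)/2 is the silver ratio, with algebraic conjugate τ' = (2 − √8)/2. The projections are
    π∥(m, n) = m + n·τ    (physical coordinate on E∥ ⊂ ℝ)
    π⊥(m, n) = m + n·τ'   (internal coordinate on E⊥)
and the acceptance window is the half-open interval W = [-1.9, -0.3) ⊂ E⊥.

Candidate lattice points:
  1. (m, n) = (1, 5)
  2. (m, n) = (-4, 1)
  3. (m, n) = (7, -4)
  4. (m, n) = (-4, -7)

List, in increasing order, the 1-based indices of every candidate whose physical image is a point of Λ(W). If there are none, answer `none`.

1, 4

τ' = (2−√8)/2 ≈ -0.41421.
[1] lift (1,5): star map gives -1.07107; window check -1.9 ≤ -1.07107 < -0.3 is true → IN Λ
[2] lift (-4,1): star map gives -4.41421; window check -1.9 ≤ -4.41421 < -0.3 is false → out
[3] lift (7,-4): star map gives 8.65685; window check -1.9 ≤ 8.65685 < -0.3 is false → out
[4] lift (-4,-7): star map gives -1.10051; window check -1.9 ≤ -1.10051 < -0.3 is true → IN Λ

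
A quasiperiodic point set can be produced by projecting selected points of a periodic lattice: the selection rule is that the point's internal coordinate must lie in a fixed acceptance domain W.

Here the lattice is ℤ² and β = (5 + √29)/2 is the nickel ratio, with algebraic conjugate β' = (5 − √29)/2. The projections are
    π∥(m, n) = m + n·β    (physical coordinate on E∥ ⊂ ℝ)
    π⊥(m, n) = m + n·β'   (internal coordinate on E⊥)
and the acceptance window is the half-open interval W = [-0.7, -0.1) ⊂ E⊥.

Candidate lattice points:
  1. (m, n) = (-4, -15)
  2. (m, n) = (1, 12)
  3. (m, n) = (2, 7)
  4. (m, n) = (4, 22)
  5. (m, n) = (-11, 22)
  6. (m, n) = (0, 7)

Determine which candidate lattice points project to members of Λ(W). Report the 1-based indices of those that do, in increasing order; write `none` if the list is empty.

4

Compute β' = (5−√29)/2 = -0.19258, so π⊥(m,n) = m -0.19258·n.
#1 (-4,-15): internal coord -4 + (-15)·β' = -1.11126; -1.11126 ∉ [-0.7, -0.1) → out
#2 (1,12): internal coord 1 + (12)·β' = -1.31099; -1.31099 ∉ [-0.7, -0.1) → out
#3 (2,7): internal coord 2 + (7)·β' = +0.65192; +0.65192 ∉ [-0.7, -0.1) → out
#4 (4,22): internal coord 4 + (22)·β' = -0.23681; -0.23681 ∈ [-0.7, -0.1) → IN Λ
#5 (-11,22): internal coord -11 + (22)·β' = -15.23681; -15.23681 ∉ [-0.7, -0.1) → out
#6 (0,7): internal coord 0 + (7)·β' = -1.34808; -1.34808 ∉ [-0.7, -0.1) → out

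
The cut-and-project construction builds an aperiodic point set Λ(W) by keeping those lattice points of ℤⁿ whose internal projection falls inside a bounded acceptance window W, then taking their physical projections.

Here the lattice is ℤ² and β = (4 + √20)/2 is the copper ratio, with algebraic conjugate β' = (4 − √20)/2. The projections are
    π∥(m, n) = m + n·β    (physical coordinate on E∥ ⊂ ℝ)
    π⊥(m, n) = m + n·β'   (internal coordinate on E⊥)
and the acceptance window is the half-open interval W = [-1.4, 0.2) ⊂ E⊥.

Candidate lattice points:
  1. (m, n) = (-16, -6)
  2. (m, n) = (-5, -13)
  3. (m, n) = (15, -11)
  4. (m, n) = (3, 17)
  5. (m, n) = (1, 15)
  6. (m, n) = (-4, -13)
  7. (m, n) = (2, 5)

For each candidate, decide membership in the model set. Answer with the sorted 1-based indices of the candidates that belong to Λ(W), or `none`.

4, 6

Compute β' = (4−√20)/2 = -0.23607, so π⊥(m,n) = m -0.23607·n.
[1] lift (-16,-6): star map gives -14.58359; window check -1.4 ≤ -14.58359 < 0.2 is false → out
[2] lift (-5,-13): star map gives -1.93112; window check -1.4 ≤ -1.93112 < 0.2 is false → out
[3] lift (15,-11): star map gives 17.59675; window check -1.4 ≤ 17.59675 < 0.2 is false → out
[4] lift (3,17): star map gives -1.01316; window check -1.4 ≤ -1.01316 < 0.2 is true → IN Λ
[5] lift (1,15): star map gives -2.54102; window check -1.4 ≤ -2.54102 < 0.2 is false → out
[6] lift (-4,-13): star map gives -0.93112; window check -1.4 ≤ -0.93112 < 0.2 is true → IN Λ
[7] lift (2,5): star map gives 0.81966; window check -1.4 ≤ 0.81966 < 0.2 is false → out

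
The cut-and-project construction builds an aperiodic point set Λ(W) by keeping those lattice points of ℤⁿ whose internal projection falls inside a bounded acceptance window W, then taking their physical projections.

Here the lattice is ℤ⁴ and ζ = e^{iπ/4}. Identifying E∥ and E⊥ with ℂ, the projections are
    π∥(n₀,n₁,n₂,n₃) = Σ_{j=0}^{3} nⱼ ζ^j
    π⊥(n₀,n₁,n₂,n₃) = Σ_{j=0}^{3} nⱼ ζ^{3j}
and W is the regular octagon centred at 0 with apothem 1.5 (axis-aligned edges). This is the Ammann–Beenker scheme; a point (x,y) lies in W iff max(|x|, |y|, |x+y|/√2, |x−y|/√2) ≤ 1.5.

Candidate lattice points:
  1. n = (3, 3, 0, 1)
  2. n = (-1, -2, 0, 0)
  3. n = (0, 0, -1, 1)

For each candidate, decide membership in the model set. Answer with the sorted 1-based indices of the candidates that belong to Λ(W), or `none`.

2

Internal map: ζ^{3j} for j=0..3 gives (1,0), (−√2/2,√2/2), (0,−1), (√2/2,√2/2).
candidate 1: n = (3, 3, 0, 1) → π⊥ ≈ (+1.5858, +2.8284); max(|x|,|y|,|x±y|/√2) = 3.1213 > 1.5 ⇒ ∉ W
candidate 2: n = (-1, -2, 0, 0) → π⊥ ≈ (+0.4142, -1.4142); max(|x|,|y|,|x±y|/√2) = 1.4142 ≤ 1.5 ⇒ ∈ W
candidate 3: n = (0, 0, -1, 1) → π⊥ ≈ (+0.7071, +1.7071); max(|x|,|y|,|x±y|/√2) = 1.7071 > 1.5 ⇒ ∉ W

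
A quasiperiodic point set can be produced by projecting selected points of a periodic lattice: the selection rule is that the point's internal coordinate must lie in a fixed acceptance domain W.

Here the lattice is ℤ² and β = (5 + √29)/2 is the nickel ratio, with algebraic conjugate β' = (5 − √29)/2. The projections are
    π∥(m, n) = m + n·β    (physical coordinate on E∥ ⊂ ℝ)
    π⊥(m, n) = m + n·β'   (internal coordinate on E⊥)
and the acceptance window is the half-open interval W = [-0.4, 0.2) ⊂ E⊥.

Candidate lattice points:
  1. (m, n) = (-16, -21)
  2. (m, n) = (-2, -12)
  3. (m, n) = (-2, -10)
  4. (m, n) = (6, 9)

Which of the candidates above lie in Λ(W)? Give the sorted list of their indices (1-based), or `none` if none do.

3

Numerically β ≈ 5.1926 and β' = −1/β ≈ -0.1926.
candidate 1: (m,n)=(-16,-21) → π∥ = -16-21·β ≈ -125.0442, π⊥ = -16-21·β' ≈ -11.9558 ∉ [-0.4, 0.2) ⇒ out
candidate 2: (m,n)=(-2,-12) → π∥ = -2-12·β ≈ -64.3110, π⊥ = -2-12·β' ≈ 0.3110 ∉ [-0.4, 0.2) ⇒ out
candidate 3: (m,n)=(-2,-10) → π∥ = -2-10·β ≈ -53.9258, π⊥ = -2-10·β' ≈ -0.0742 ∈ [-0.4, 0.2) ⇒ IN Λ
candidate 4: (m,n)=(6,9) → π∥ = 6+9·β ≈ 52.7332, π⊥ = 6+9·β' ≈ 4.2668 ∉ [-0.4, 0.2) ⇒ out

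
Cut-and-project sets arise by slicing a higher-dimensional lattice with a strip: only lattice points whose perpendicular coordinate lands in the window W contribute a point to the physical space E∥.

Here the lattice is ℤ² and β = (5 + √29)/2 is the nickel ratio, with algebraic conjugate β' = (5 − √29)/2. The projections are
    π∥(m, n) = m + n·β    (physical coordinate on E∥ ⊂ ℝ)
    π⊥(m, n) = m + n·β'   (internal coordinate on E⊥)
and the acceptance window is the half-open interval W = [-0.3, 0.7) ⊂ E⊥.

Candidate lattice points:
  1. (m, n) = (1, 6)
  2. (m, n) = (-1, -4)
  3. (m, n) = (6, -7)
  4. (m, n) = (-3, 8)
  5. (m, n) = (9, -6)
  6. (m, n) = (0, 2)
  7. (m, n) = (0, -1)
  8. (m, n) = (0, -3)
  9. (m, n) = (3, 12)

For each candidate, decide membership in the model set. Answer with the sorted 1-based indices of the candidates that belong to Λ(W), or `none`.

Compute β' = (5−√29)/2 = -0.192582, so π⊥(m,n) = m -0.192582·n.
candidate 1: (m,n)=(1,6) → π∥ = 1+6·β ≈ 32.155494, π⊥ = 1+6·β' ≈ -0.155494 ∈ [-0.3, 0.7) ⇒ IN Λ
candidate 2: (m,n)=(-1,-4) → π∥ = -1-4·β ≈ -21.770330, π⊥ = -1-4·β' ≈ -0.229670 ∈ [-0.3, 0.7) ⇒ IN Λ
candidate 3: (m,n)=(6,-7) → π∥ = 6-7·β ≈ -30.348077, π⊥ = 6-7·β' ≈ 7.348077 ∉ [-0.3, 0.7) ⇒ out
candidate 4: (m,n)=(-3,8) → π∥ = -3+8·β ≈ 38.540659, π⊥ = -3+8·β' ≈ -4.540659 ∉ [-0.3, 0.7) ⇒ out
candidate 5: (m,n)=(9,-6) → π∥ = 9-6·β ≈ -22.155494, π⊥ = 9-6·β' ≈ 10.155494 ∉ [-0.3, 0.7) ⇒ out
candidate 6: (m,n)=(0,2) → π∥ = 0+2·β ≈ 10.385165, π⊥ = 0+2·β' ≈ -0.385165 ∉ [-0.3, 0.7) ⇒ out
candidate 7: (m,n)=(0,-1) → π∥ = 0-1·β ≈ -5.192582, π⊥ = 0-1·β' ≈ 0.192582 ∈ [-0.3, 0.7) ⇒ IN Λ
candidate 8: (m,n)=(0,-3) → π∥ = 0-3·β ≈ -15.577747, π⊥ = 0-3·β' ≈ 0.577747 ∈ [-0.3, 0.7) ⇒ IN Λ
candidate 9: (m,n)=(3,12) → π∥ = 3+12·β ≈ 65.310989, π⊥ = 3+12·β' ≈ 0.689011 ∈ [-0.3, 0.7) ⇒ IN Λ

1, 2, 7, 8, 9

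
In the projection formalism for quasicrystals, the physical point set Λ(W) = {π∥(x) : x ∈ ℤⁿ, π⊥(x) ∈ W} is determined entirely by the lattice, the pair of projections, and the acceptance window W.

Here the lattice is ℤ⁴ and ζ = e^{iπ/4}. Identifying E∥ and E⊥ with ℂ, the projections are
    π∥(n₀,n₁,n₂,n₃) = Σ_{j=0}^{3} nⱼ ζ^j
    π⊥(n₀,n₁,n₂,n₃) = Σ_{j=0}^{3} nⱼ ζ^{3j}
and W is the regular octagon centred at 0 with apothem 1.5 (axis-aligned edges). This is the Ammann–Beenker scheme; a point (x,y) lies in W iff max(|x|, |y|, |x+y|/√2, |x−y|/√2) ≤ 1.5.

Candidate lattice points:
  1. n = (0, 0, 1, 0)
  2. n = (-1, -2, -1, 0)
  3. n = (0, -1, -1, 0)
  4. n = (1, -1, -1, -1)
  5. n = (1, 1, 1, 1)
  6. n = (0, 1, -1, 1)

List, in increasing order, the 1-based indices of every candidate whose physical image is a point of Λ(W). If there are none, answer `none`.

Internal map: ζ^{3j} for j=0..3 gives (1,0), (−√2/2,√2/2), (0,−1), (√2/2,√2/2).
#1 (0, 0, 1, 0): internal (0.0000, -1.0000); octagon support 1.0000 vs apothem 1.5 → ∈ W
#2 (-1, -2, -1, 0): internal (0.4142, -0.4142); octagon support 0.5858 vs apothem 1.5 → ∈ W
#3 (0, -1, -1, 0): internal (0.7071, 0.2929); octagon support 0.7071 vs apothem 1.5 → ∈ W
#4 (1, -1, -1, -1): internal (1.0000, -0.4142); octagon support 1.0000 vs apothem 1.5 → ∈ W
#5 (1, 1, 1, 1): internal (1.0000, 0.4142); octagon support 1.0000 vs apothem 1.5 → ∈ W
#6 (0, 1, -1, 1): internal (0.0000, 2.4142); octagon support 2.4142 vs apothem 1.5 → ∉ W

1, 2, 3, 4, 5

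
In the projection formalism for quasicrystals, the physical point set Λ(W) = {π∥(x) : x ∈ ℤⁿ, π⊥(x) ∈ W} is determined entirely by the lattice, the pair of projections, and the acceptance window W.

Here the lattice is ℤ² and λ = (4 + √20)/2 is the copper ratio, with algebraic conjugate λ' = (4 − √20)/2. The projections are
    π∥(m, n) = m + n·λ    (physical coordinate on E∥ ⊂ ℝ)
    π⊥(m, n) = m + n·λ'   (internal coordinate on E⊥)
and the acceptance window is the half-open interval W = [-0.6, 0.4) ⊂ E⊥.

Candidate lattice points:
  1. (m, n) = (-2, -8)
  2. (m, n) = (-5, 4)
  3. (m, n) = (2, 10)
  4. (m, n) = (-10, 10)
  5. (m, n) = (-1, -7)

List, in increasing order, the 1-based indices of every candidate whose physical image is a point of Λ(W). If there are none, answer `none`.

1, 3

Compute λ' = (4−√20)/2 = -0.23607, so π⊥(m,n) = m -0.23607·n.
[1] lift (-2,-8): star map gives -0.11146; window check -0.6 ≤ -0.11146 < 0.4 is true → IN Λ
[2] lift (-5,4): star map gives -5.94427; window check -0.6 ≤ -5.94427 < 0.4 is false → out
[3] lift (2,10): star map gives -0.36068; window check -0.6 ≤ -0.36068 < 0.4 is true → IN Λ
[4] lift (-10,10): star map gives -12.36068; window check -0.6 ≤ -12.36068 < 0.4 is false → out
[5] lift (-1,-7): star map gives 0.65248; window check -0.6 ≤ 0.65248 < 0.4 is false → out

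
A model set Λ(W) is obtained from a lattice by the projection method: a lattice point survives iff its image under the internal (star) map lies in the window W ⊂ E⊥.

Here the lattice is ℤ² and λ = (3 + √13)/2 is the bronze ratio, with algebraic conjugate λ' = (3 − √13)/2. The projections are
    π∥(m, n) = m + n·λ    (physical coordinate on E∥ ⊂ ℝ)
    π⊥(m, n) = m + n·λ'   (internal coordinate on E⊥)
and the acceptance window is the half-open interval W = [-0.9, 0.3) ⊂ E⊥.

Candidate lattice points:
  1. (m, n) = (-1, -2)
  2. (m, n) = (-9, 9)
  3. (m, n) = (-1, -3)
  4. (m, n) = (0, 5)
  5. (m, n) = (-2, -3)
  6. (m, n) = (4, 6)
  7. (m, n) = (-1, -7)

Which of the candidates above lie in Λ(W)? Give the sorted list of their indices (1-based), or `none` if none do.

1, 3

Numerically λ ≈ 3.30278 and λ' = −1/λ ≈ -0.30278.
#1 (-1,-2): internal coord -1 + (-2)·λ' = -0.39445; -0.39445 ∈ [-0.9, 0.3) → IN Λ
#2 (-9,9): internal coord -9 + (9)·λ' = -11.72498; -11.72498 ∉ [-0.9, 0.3) → out
#3 (-1,-3): internal coord -1 + (-3)·λ' = -0.09167; -0.09167 ∈ [-0.9, 0.3) → IN Λ
#4 (0,5): internal coord 0 + (5)·λ' = -1.51388; -1.51388 ∉ [-0.9, 0.3) → out
#5 (-2,-3): internal coord -2 + (-3)·λ' = -1.09167; -1.09167 ∉ [-0.9, 0.3) → out
#6 (4,6): internal coord 4 + (6)·λ' = +2.18335; +2.18335 ∉ [-0.9, 0.3) → out
#7 (-1,-7): internal coord -1 + (-7)·λ' = +1.11943; +1.11943 ∉ [-0.9, 0.3) → out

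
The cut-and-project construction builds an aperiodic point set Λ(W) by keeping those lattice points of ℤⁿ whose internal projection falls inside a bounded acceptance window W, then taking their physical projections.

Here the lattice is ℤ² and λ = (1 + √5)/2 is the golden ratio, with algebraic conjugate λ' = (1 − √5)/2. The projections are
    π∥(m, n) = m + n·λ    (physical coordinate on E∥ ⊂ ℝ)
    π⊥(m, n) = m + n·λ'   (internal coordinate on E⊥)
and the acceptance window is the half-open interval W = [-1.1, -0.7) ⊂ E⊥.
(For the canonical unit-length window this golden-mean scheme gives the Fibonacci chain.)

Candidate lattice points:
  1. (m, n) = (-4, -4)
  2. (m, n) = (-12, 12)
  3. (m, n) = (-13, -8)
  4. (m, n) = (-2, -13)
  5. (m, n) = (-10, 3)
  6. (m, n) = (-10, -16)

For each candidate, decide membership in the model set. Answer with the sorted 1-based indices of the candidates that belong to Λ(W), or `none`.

none

λ' = (1−√5)/2 ≈ -0.6180.
candidate 1: (m,n)=(-4,-4) → π∥ = -4-4·λ ≈ -10.4721, π⊥ = -4-4·λ' ≈ -1.5279 ∉ [-1.1, -0.7) ⇒ out
candidate 2: (m,n)=(-12,12) → π∥ = -12+12·λ ≈ 7.4164, π⊥ = -12+12·λ' ≈ -19.4164 ∉ [-1.1, -0.7) ⇒ out
candidate 3: (m,n)=(-13,-8) → π∥ = -13-8·λ ≈ -25.9443, π⊥ = -13-8·λ' ≈ -8.0557 ∉ [-1.1, -0.7) ⇒ out
candidate 4: (m,n)=(-2,-13) → π∥ = -2-13·λ ≈ -23.0344, π⊥ = -2-13·λ' ≈ 6.0344 ∉ [-1.1, -0.7) ⇒ out
candidate 5: (m,n)=(-10,3) → π∥ = -10+3·λ ≈ -5.1459, π⊥ = -10+3·λ' ≈ -11.8541 ∉ [-1.1, -0.7) ⇒ out
candidate 6: (m,n)=(-10,-16) → π∥ = -10-16·λ ≈ -35.8885, π⊥ = -10-16·λ' ≈ -0.1115 ∉ [-1.1, -0.7) ⇒ out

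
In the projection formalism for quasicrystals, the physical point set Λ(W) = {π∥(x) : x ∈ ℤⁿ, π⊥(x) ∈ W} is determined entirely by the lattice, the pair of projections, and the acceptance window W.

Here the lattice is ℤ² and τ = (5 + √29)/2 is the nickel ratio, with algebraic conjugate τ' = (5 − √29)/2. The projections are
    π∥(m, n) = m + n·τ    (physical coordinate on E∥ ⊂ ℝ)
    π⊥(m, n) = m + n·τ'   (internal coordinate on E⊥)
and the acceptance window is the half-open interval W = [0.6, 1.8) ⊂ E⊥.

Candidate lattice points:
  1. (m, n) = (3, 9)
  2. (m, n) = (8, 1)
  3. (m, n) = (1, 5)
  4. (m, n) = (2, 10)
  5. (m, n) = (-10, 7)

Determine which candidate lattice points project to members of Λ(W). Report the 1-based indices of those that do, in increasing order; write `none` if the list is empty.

1

τ' = (5−√29)/2 ≈ -0.19258.
[1] lift (3,9): star map gives 1.26676; window check 0.6 ≤ 1.26676 < 1.8 is true → IN Λ
[2] lift (8,1): star map gives 7.80742; window check 0.6 ≤ 7.80742 < 1.8 is false → out
[3] lift (1,5): star map gives 0.03709; window check 0.6 ≤ 0.03709 < 1.8 is false → out
[4] lift (2,10): star map gives 0.07418; window check 0.6 ≤ 0.07418 < 1.8 is false → out
[5] lift (-10,7): star map gives -11.34808; window check 0.6 ≤ -11.34808 < 1.8 is false → out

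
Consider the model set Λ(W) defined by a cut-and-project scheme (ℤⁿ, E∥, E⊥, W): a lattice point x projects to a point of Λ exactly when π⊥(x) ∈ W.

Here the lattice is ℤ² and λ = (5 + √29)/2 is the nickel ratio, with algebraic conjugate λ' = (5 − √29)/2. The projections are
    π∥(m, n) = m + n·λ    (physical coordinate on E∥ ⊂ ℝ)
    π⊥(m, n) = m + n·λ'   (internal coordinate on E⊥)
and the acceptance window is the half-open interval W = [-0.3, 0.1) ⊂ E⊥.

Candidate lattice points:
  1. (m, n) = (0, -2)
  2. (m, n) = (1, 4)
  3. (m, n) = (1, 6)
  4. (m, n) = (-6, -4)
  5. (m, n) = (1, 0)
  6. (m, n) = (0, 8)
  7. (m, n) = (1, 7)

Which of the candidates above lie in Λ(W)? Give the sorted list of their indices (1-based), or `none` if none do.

3

Compute λ' = (5−√29)/2 = -0.1926, so π⊥(m,n) = m -0.1926·n.
candidate 1: (m,n)=(0,-2) → π∥ = 0-2·λ ≈ -10.3852, π⊥ = 0-2·λ' ≈ 0.3852 ∉ [-0.3, 0.1) ⇒ out
candidate 2: (m,n)=(1,4) → π∥ = 1+4·λ ≈ 21.7703, π⊥ = 1+4·λ' ≈ 0.2297 ∉ [-0.3, 0.1) ⇒ out
candidate 3: (m,n)=(1,6) → π∥ = 1+6·λ ≈ 32.1555, π⊥ = 1+6·λ' ≈ -0.1555 ∈ [-0.3, 0.1) ⇒ IN Λ
candidate 4: (m,n)=(-6,-4) → π∥ = -6-4·λ ≈ -26.7703, π⊥ = -6-4·λ' ≈ -5.2297 ∉ [-0.3, 0.1) ⇒ out
candidate 5: (m,n)=(1,0) → π∥ = 1+0·λ ≈ 1.0000, π⊥ = 1+0·λ' ≈ 1.0000 ∉ [-0.3, 0.1) ⇒ out
candidate 6: (m,n)=(0,8) → π∥ = 0+8·λ ≈ 41.5407, π⊥ = 0+8·λ' ≈ -1.5407 ∉ [-0.3, 0.1) ⇒ out
candidate 7: (m,n)=(1,7) → π∥ = 1+7·λ ≈ 37.3481, π⊥ = 1+7·λ' ≈ -0.3481 ∉ [-0.3, 0.1) ⇒ out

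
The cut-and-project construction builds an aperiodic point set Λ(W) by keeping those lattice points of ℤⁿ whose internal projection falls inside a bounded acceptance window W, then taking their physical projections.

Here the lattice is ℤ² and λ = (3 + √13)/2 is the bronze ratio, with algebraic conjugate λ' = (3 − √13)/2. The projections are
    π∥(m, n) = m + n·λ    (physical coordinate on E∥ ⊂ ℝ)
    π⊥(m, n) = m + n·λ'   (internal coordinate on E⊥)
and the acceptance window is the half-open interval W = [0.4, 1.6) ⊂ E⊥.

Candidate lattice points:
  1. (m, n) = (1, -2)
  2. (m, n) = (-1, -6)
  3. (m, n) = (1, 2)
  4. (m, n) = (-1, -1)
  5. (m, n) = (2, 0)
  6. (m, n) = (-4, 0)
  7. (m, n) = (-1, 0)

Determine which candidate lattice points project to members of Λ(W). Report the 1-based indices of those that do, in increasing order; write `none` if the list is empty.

2

λ' = (3−√13)/2 ≈ -0.3028.
[1] lift (1,-2): star map gives 1.6056; window check 0.4 ≤ 1.6056 < 1.6 is false → out
[2] lift (-1,-6): star map gives 0.8167; window check 0.4 ≤ 0.8167 < 1.6 is true → IN Λ
[3] lift (1,2): star map gives 0.3944; window check 0.4 ≤ 0.3944 < 1.6 is false → out
[4] lift (-1,-1): star map gives -0.6972; window check 0.4 ≤ -0.6972 < 1.6 is false → out
[5] lift (2,0): star map gives 2.0000; window check 0.4 ≤ 2.0000 < 1.6 is false → out
[6] lift (-4,0): star map gives -4.0000; window check 0.4 ≤ -4.0000 < 1.6 is false → out
[7] lift (-1,0): star map gives -1.0000; window check 0.4 ≤ -1.0000 < 1.6 is false → out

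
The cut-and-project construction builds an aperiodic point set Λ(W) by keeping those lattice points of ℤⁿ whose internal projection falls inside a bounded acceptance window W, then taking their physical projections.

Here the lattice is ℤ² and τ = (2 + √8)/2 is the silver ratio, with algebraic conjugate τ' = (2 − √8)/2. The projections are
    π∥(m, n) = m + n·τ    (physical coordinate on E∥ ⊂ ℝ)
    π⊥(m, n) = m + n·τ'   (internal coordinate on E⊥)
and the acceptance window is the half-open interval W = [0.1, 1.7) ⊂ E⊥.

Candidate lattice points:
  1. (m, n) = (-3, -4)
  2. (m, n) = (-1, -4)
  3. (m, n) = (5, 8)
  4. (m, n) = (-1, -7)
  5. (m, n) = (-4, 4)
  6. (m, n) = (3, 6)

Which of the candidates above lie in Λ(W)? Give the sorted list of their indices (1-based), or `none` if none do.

2, 3, 6

Numerically τ ≈ 2.414214 and τ' = −1/τ ≈ -0.414214.
candidate 1: (m,n)=(-3,-4) → π∥ = -3-4·τ ≈ -12.656854, π⊥ = -3-4·τ' ≈ -1.343146 ∉ [0.1, 1.7) ⇒ out
candidate 2: (m,n)=(-1,-4) → π∥ = -1-4·τ ≈ -10.656854, π⊥ = -1-4·τ' ≈ 0.656854 ∈ [0.1, 1.7) ⇒ IN Λ
candidate 3: (m,n)=(5,8) → π∥ = 5+8·τ ≈ 24.313708, π⊥ = 5+8·τ' ≈ 1.686292 ∈ [0.1, 1.7) ⇒ IN Λ
candidate 4: (m,n)=(-1,-7) → π∥ = -1-7·τ ≈ -17.899495, π⊥ = -1-7·τ' ≈ 1.899495 ∉ [0.1, 1.7) ⇒ out
candidate 5: (m,n)=(-4,4) → π∥ = -4+4·τ ≈ 5.656854, π⊥ = -4+4·τ' ≈ -5.656854 ∉ [0.1, 1.7) ⇒ out
candidate 6: (m,n)=(3,6) → π∥ = 3+6·τ ≈ 17.485281, π⊥ = 3+6·τ' ≈ 0.514719 ∈ [0.1, 1.7) ⇒ IN Λ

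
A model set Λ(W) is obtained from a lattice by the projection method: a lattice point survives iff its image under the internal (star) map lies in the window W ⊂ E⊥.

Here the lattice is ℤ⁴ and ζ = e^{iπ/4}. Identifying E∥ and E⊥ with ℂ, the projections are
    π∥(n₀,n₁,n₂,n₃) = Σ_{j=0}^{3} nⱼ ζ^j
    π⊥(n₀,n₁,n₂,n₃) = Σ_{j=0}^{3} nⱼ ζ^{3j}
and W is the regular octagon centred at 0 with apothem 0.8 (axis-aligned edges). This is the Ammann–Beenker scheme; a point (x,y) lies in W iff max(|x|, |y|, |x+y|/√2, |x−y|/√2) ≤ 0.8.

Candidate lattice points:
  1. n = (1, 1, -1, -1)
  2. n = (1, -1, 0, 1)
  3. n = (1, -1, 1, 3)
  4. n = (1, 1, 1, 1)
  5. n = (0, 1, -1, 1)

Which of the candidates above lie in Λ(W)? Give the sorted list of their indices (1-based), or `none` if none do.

Internal map: ζ^{3j} for j=0..3 gives (1,0), (−√2/2,√2/2), (0,−1), (√2/2,√2/2).
candidate 1: n = (1, 1, -1, -1) → π⊥ ≈ (-0.41421, +1.00000); max(|x|,|y|,|x±y|/√2) = 1.00000 > 0.8 ⇒ ∉ W
candidate 2: n = (1, -1, 0, 1) → π⊥ ≈ (+2.41421, +0.00000); max(|x|,|y|,|x±y|/√2) = 2.41421 > 0.8 ⇒ ∉ W
candidate 3: n = (1, -1, 1, 3) → π⊥ ≈ (+3.82843, +0.41421); max(|x|,|y|,|x±y|/√2) = 3.82843 > 0.8 ⇒ ∉ W
candidate 4: n = (1, 1, 1, 1) → π⊥ ≈ (+1.00000, +0.41421); max(|x|,|y|,|x±y|/√2) = 1.00000 > 0.8 ⇒ ∉ W
candidate 5: n = (0, 1, -1, 1) → π⊥ ≈ (+0.00000, +2.41421); max(|x|,|y|,|x±y|/√2) = 2.41421 > 0.8 ⇒ ∉ W

none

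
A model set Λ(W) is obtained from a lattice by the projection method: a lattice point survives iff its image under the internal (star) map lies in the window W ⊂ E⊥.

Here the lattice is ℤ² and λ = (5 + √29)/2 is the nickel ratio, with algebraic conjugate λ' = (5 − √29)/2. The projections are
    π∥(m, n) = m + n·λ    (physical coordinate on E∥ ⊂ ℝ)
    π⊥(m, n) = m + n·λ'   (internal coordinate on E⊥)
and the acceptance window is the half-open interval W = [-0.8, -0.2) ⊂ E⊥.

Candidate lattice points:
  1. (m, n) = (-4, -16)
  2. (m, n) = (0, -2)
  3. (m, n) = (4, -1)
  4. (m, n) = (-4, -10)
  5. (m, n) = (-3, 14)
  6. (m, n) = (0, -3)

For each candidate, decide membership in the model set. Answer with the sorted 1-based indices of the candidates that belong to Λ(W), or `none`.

none

Numerically λ ≈ 5.19258 and λ' = −1/λ ≈ -0.19258.
[1] lift (-4,-16): star map gives -0.91868; window check -0.8 ≤ -0.91868 < -0.2 is false → out
[2] lift (0,-2): star map gives 0.38516; window check -0.8 ≤ 0.38516 < -0.2 is false → out
[3] lift (4,-1): star map gives 4.19258; window check -0.8 ≤ 4.19258 < -0.2 is false → out
[4] lift (-4,-10): star map gives -2.07418; window check -0.8 ≤ -2.07418 < -0.2 is false → out
[5] lift (-3,14): star map gives -5.69615; window check -0.8 ≤ -5.69615 < -0.2 is false → out
[6] lift (0,-3): star map gives 0.57775; window check -0.8 ≤ 0.57775 < -0.2 is false → out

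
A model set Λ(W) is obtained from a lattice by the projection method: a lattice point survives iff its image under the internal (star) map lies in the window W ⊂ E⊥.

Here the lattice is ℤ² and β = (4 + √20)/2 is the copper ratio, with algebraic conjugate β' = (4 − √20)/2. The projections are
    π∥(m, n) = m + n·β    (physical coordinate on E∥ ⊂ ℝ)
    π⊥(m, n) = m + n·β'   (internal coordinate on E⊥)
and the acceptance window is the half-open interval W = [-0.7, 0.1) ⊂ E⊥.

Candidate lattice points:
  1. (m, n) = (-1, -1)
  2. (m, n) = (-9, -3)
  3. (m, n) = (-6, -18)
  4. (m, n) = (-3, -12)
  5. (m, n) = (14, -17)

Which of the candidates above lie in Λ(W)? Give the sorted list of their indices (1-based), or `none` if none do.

Numerically β ≈ 4.2361 and β' = −1/β ≈ -0.2361.
[1] lift (-1,-1): star map gives -0.7639; window check -0.7 ≤ -0.7639 < 0.1 is false → out
[2] lift (-9,-3): star map gives -8.2918; window check -0.7 ≤ -8.2918 < 0.1 is false → out
[3] lift (-6,-18): star map gives -1.7508; window check -0.7 ≤ -1.7508 < 0.1 is false → out
[4] lift (-3,-12): star map gives -0.1672; window check -0.7 ≤ -0.1672 < 0.1 is true → IN Λ
[5] lift (14,-17): star map gives 18.0132; window check -0.7 ≤ 18.0132 < 0.1 is false → out

4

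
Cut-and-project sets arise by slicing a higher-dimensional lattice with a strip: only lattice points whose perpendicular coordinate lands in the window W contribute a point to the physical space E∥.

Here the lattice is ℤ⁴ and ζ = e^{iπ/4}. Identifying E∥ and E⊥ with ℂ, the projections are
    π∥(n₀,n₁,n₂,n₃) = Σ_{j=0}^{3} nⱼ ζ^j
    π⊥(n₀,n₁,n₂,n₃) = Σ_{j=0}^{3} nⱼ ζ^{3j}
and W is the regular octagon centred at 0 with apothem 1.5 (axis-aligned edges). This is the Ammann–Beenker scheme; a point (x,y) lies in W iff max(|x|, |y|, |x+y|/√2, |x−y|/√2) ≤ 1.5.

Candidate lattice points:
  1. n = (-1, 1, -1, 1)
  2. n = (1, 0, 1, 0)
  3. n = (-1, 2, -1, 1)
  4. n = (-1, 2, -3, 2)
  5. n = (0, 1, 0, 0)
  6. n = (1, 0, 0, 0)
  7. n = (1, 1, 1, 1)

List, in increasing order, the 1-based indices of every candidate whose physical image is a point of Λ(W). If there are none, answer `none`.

2, 5, 6, 7

Internal map: ζ^{3j} for j=0..3 gives (1,0), (−√2/2,√2/2), (0,−1), (√2/2,√2/2).
#1 (-1, 1, -1, 1): internal (-1.000000, 2.414214); octagon support 2.414214 vs apothem 1.5 → ∉ W
#2 (1, 0, 1, 0): internal (1.000000, -1.000000); octagon support 1.414214 vs apothem 1.5 → ∈ W
#3 (-1, 2, -1, 1): internal (-1.707107, 3.121320); octagon support 3.414214 vs apothem 1.5 → ∉ W
#4 (-1, 2, -3, 2): internal (-1.000000, 5.828427); octagon support 5.828427 vs apothem 1.5 → ∉ W
#5 (0, 1, 0, 0): internal (-0.707107, 0.707107); octagon support 1.000000 vs apothem 1.5 → ∈ W
#6 (1, 0, 0, 0): internal (1.000000, 0.000000); octagon support 1.000000 vs apothem 1.5 → ∈ W
#7 (1, 1, 1, 1): internal (1.000000, 0.414214); octagon support 1.000000 vs apothem 1.5 → ∈ W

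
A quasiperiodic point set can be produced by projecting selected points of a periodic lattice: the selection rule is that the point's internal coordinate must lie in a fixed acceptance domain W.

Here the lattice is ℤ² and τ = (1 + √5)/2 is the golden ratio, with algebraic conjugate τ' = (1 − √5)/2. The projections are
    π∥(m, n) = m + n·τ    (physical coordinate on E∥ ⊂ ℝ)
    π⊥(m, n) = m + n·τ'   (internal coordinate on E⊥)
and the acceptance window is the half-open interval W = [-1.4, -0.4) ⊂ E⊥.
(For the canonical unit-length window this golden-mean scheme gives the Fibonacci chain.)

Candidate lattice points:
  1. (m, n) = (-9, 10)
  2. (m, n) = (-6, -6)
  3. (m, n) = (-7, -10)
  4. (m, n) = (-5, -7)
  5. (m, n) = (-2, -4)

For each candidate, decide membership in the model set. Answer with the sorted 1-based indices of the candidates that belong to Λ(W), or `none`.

3, 4

Numerically τ ≈ 1.618034 and τ' = −1/τ ≈ -0.618034.
candidate 1: (m,n)=(-9,10) → π∥ = -9+10·τ ≈ 7.180340, π⊥ = -9+10·τ' ≈ -15.180340 ∉ [-1.4, -0.4) ⇒ out
candidate 2: (m,n)=(-6,-6) → π∥ = -6-6·τ ≈ -15.708204, π⊥ = -6-6·τ' ≈ -2.291796 ∉ [-1.4, -0.4) ⇒ out
candidate 3: (m,n)=(-7,-10) → π∥ = -7-10·τ ≈ -23.180340, π⊥ = -7-10·τ' ≈ -0.819660 ∈ [-1.4, -0.4) ⇒ IN Λ
candidate 4: (m,n)=(-5,-7) → π∥ = -5-7·τ ≈ -16.326238, π⊥ = -5-7·τ' ≈ -0.673762 ∈ [-1.4, -0.4) ⇒ IN Λ
candidate 5: (m,n)=(-2,-4) → π∥ = -2-4·τ ≈ -8.472136, π⊥ = -2-4·τ' ≈ 0.472136 ∉ [-1.4, -0.4) ⇒ out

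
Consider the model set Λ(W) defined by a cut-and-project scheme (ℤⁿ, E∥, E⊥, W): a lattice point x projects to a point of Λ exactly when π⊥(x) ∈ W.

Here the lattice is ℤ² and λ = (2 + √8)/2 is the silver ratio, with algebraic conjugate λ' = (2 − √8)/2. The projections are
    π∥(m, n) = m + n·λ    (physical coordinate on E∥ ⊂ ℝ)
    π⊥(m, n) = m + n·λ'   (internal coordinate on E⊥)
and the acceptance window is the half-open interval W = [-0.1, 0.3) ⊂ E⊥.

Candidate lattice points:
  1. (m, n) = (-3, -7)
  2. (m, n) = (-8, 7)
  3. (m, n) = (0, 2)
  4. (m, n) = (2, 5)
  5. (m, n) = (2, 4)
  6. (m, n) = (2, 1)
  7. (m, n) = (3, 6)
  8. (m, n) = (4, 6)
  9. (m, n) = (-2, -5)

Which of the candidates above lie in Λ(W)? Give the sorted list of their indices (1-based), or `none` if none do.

Compute λ' = (2−√8)/2 = -0.414214, so π⊥(m,n) = m -0.414214·n.
[1] lift (-3,-7): star map gives -0.100505; window check -0.1 ≤ -0.100505 < 0.3 is false → out
[2] lift (-8,7): star map gives -10.899495; window check -0.1 ≤ -10.899495 < 0.3 is false → out
[3] lift (0,2): star map gives -0.828427; window check -0.1 ≤ -0.828427 < 0.3 is false → out
[4] lift (2,5): star map gives -0.071068; window check -0.1 ≤ -0.071068 < 0.3 is true → IN Λ
[5] lift (2,4): star map gives 0.343146; window check -0.1 ≤ 0.343146 < 0.3 is false → out
[6] lift (2,1): star map gives 1.585786; window check -0.1 ≤ 1.585786 < 0.3 is false → out
[7] lift (3,6): star map gives 0.514719; window check -0.1 ≤ 0.514719 < 0.3 is false → out
[8] lift (4,6): star map gives 1.514719; window check -0.1 ≤ 1.514719 < 0.3 is false → out
[9] lift (-2,-5): star map gives 0.071068; window check -0.1 ≤ 0.071068 < 0.3 is true → IN Λ

4, 9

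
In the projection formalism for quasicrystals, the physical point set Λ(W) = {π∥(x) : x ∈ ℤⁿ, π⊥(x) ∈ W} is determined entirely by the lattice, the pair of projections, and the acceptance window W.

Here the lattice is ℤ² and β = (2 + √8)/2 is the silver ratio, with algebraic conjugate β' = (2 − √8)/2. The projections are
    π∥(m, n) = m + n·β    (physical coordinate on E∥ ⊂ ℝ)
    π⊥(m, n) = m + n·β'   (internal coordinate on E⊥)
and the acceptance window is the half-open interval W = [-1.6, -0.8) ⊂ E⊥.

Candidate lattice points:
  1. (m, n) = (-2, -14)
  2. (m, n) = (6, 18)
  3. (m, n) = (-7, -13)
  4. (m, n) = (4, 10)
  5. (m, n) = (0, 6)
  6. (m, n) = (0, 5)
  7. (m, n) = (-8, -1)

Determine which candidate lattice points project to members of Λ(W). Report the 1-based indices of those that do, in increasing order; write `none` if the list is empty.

2

Numerically β ≈ 2.41421 and β' = −1/β ≈ -0.41421.
[1] lift (-2,-14): star map gives 3.79899; window check -1.6 ≤ 3.79899 < -0.8 is false → out
[2] lift (6,18): star map gives -1.45584; window check -1.6 ≤ -1.45584 < -0.8 is true → IN Λ
[3] lift (-7,-13): star map gives -1.61522; window check -1.6 ≤ -1.61522 < -0.8 is false → out
[4] lift (4,10): star map gives -0.14214; window check -1.6 ≤ -0.14214 < -0.8 is false → out
[5] lift (0,6): star map gives -2.48528; window check -1.6 ≤ -2.48528 < -0.8 is false → out
[6] lift (0,5): star map gives -2.07107; window check -1.6 ≤ -2.07107 < -0.8 is false → out
[7] lift (-8,-1): star map gives -7.58579; window check -1.6 ≤ -7.58579 < -0.8 is false → out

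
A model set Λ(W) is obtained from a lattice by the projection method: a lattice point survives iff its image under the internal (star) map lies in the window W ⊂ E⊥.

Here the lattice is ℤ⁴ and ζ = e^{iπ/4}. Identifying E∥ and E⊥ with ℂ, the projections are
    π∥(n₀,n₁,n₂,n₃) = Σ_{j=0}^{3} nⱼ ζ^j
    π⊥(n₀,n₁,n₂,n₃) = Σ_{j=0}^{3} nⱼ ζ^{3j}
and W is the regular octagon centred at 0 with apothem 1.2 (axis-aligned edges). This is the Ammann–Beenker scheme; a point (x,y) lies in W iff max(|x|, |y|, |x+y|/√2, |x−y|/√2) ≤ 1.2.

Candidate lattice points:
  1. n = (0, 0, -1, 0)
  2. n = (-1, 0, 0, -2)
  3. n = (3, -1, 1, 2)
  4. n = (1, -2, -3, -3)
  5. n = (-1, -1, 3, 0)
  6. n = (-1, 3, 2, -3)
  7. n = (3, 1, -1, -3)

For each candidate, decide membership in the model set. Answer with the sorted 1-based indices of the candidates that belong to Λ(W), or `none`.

Internal map: ζ^{3j} for j=0..3 gives (1,0), (−√2/2,√2/2), (0,−1), (√2/2,√2/2).
candidate 1: n = (0, 0, -1, 0) → π⊥ ≈ (+0.000000, +1.000000); max(|x|,|y|,|x±y|/√2) = 1.000000 ≤ 1.2 ⇒ ∈ W
candidate 2: n = (-1, 0, 0, -2) → π⊥ ≈ (-2.414214, -1.414214); max(|x|,|y|,|x±y|/√2) = 2.707107 > 1.2 ⇒ ∉ W
candidate 3: n = (3, -1, 1, 2) → π⊥ ≈ (+5.121320, -0.292893); max(|x|,|y|,|x±y|/√2) = 5.121320 > 1.2 ⇒ ∉ W
candidate 4: n = (1, -2, -3, -3) → π⊥ ≈ (+0.292893, -0.535534); max(|x|,|y|,|x±y|/√2) = 0.585786 ≤ 1.2 ⇒ ∈ W
candidate 5: n = (-1, -1, 3, 0) → π⊥ ≈ (-0.292893, -3.707107); max(|x|,|y|,|x±y|/√2) = 3.707107 > 1.2 ⇒ ∉ W
candidate 6: n = (-1, 3, 2, -3) → π⊥ ≈ (-5.242641, -2.000000); max(|x|,|y|,|x±y|/√2) = 5.242641 > 1.2 ⇒ ∉ W
candidate 7: n = (3, 1, -1, -3) → π⊥ ≈ (+0.171573, -0.414214); max(|x|,|y|,|x±y|/√2) = 0.414214 ≤ 1.2 ⇒ ∈ W

1, 4, 7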